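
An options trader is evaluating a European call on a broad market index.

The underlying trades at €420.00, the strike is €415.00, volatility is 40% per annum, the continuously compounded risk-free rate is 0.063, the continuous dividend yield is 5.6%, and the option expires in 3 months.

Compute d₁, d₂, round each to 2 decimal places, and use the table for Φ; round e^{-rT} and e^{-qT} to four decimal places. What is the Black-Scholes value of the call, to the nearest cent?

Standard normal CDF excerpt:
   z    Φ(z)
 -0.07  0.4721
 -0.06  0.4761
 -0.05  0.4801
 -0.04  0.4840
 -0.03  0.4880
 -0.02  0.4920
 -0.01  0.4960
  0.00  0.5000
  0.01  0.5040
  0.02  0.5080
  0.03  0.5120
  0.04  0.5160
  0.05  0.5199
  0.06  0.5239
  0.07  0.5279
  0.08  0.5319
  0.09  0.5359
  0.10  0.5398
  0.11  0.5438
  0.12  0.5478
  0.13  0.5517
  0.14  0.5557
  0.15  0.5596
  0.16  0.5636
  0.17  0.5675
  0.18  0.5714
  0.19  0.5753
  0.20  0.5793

σ√T = 0.4·√0.25 = 0.2000
d₁ = [ln(420/415) + (0.063 − 0.056 + 0.4²/2)·0.25] / 0.2000 = [0.0120 + 0.0218] / 0.2000 = 0.1686 ≈ 0.17
d₂ = d₁ − σ√T = 0.1686 − 0.2000 = -0.0314 ≈ -0.03
exp(−qT) = exp(−0.056·0.25) = 0.9861;  exp(−rT) = exp(−0.063·0.25) = 0.9844
N(d₁) = N(0.17) = 0.5675;  N(d₂) = N(-0.03) = 0.4880
C = 420·0.9861·0.5675 − 415·0.9844·0.4880 = 235.0369 − 199.3607 = 35.6762

€35.68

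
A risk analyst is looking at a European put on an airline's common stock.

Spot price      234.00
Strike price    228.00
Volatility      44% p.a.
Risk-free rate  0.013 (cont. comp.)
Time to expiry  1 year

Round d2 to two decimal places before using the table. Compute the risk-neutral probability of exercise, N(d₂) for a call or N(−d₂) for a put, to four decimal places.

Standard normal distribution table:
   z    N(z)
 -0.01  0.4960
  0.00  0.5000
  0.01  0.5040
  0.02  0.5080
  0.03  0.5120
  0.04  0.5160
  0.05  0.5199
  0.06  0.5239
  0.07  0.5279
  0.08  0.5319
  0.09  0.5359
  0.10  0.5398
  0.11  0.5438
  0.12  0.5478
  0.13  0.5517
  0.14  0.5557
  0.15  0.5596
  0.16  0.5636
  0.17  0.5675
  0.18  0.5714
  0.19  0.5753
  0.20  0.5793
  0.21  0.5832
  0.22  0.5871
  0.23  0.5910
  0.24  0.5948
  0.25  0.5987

T = 1;  σ√T = 0.4400
ln(S/K) + (r + σ²/2)T = ln(234/228) + (0.013 + 0.44²/2)·1 = 0.0260 + 0.1098 = 0.1358
d₁ = 0.1358 / 0.4400 = 0.3086 ⇒ 0.31
d₂ = d₁ − σ√T = 0.3086 − 0.4400 = -0.1314 ⇒ -0.13
Risk-neutral Pr[S_T < K] = N(−d₂) = N(0.13) = 0.5517

0.5517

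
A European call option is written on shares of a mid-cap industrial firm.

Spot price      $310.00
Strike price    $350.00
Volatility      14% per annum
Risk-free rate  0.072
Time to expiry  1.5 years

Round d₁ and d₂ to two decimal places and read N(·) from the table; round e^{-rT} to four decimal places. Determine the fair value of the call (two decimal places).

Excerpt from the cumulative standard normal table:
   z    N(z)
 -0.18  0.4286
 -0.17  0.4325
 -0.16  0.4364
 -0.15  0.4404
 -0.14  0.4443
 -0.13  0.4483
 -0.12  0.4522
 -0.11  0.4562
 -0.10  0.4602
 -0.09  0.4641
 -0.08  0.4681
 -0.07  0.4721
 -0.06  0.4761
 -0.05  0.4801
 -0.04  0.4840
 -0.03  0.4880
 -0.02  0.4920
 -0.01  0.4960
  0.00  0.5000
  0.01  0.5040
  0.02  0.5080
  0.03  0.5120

$19.14

σ√T = 0.14 × 1.2247 = 0.1715
d₁ = [ln(310/350) + (0.072 + 0.14²/2)·1.5] / 0.1715 = [-0.1214 + 0.1227] / 0.1715 = 0.0078 ⇒ 0.01
d₂ = d₁ − σ√T = 0.0078 − 0.1715 = -0.1637 ⇒ -0.16
e^(−rT) = e^(−0.072·1.5) = 0.8976
N(d₁) = N(0.01) = 0.5040;  N(d₂) = N(-0.16) = 0.4364
C = 310·0.5040 − 350·0.8976·0.4364 = 156.2400 − 137.0994 = 19.1406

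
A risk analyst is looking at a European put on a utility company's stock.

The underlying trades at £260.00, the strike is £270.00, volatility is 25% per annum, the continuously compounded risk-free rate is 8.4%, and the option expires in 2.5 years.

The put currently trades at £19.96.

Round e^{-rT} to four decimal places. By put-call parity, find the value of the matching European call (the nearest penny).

e^(−rT) = e^(−0.084·2.5) = 0.8106
Put-call parity: C − P = S − K·e^(−rT) = 260 − 270·0.8106 = 260 − 218.8620 = 41.1380
C = P + (C − P) = 19.96 + (41.1380) = 61.0980

£61.10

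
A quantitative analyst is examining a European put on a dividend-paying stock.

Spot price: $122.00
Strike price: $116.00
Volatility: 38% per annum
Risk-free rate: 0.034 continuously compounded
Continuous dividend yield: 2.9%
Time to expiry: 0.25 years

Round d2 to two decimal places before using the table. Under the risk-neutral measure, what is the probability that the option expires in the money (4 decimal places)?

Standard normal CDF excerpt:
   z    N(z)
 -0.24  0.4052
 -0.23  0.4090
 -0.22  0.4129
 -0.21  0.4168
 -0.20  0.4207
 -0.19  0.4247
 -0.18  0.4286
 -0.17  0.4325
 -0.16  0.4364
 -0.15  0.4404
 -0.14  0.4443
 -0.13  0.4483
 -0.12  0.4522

0.4286

σ√T = 0.38·√0.25 = 0.1900
ln(S/K) + (r − q + σ²/2)T = ln(122/116) + (0.034 − 0.029 + 0.38²/2)·0.25 = 0.0504 + 0.0193 = 0.0697
d₁ = 0.0697 / 0.1900 = 0.3670 ≈ 0.37
d₂ = d₁ − σ√T = 0.3670 − 0.1900 = 0.1770 ≈ 0.18
Pr(exercise) under Q = N(−d₂) = N(-0.18) = 0.4286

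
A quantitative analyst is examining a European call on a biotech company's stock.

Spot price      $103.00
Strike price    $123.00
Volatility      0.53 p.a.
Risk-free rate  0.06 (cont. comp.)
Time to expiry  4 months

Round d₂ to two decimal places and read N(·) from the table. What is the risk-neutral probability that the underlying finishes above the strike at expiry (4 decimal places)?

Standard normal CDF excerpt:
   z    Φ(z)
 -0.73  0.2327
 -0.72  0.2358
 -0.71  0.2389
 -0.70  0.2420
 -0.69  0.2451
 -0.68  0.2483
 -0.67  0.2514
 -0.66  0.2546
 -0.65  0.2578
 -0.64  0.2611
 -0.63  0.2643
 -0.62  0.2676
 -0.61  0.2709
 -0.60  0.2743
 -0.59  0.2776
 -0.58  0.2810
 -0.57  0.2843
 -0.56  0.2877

T = 0.3333;  σ√T = 0.3060
ln(S/K) + (r + σ²/2)T = ln(103/123) + (0.06 + 0.53²/2)·0.3333 = -0.1775 + 0.0668 = -0.1106
d₁ = -0.1106 / 0.3060 = -0.3616 which rounds to -0.36
d₂ = d₁ − σ√T = -0.3616 − 0.3060 = -0.6676 which rounds to -0.67
Pr(exercise) under Q = N(d₂) = 0.2514

0.2514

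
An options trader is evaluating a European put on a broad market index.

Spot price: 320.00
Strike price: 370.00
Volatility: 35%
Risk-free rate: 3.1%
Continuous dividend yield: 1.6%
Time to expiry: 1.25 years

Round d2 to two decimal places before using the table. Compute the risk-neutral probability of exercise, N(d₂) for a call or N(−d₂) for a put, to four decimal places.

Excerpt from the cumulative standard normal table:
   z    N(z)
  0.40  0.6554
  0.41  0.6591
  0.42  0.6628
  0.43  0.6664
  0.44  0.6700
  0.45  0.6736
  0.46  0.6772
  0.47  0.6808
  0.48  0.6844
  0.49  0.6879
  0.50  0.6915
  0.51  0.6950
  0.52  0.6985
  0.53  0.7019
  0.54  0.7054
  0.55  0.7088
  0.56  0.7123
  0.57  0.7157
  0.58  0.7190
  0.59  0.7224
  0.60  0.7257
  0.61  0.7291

0.6985

σ√T = 0.35·√1.25 = 0.3913
ln(S/K) + (r − q + σ²/2)T = ln(320/370) + (0.031 − 0.016 + 0.35²/2)·1.25 = -0.1452 + 0.0953 = -0.0499
d₁ = -0.0499 / 0.3913 = -0.1274 → -0.13
d₂ = d₁ − σ√T = -0.1274 − 0.3913 = -0.5188 → -0.52
Pr(exercise) under Q = N(−d₂) = N(0.52) = 0.6985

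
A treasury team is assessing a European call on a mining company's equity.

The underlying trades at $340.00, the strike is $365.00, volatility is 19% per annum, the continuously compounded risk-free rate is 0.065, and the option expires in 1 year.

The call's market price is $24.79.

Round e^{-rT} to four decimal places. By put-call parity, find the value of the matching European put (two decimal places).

exp(−rT) = exp(−0.065·1) = 0.9371
Put-call parity: C − P = S − K·e^(−rT) = 340 − 365·0.9371 = 340 − 342.0415 = -2.0415
P = C − (C − P) = 24.79 − (-2.0415) = 26.8315

$26.83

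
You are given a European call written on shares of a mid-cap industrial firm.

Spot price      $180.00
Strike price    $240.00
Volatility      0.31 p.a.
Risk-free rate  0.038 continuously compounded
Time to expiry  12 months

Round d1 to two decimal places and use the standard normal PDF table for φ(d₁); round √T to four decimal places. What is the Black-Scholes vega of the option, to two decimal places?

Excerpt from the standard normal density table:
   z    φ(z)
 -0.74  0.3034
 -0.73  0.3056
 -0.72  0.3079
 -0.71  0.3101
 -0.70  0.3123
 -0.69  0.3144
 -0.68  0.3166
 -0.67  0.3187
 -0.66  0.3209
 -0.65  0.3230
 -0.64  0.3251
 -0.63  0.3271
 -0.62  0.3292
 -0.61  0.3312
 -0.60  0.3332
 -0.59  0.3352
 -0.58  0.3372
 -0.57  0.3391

T = 1;  σ√T = 0.3100
d₁ = [ln(180/240) + (0.038 + ½·0.31²)·1] / (σ√T) = (-0.2877 + 0.0861) / 0.3100 = -0.6504 → -0.65
√T = √1 = 1.0000
φ(d₁) = φ(-0.65) = 0.3230
vega = S·φ(d₁)·√T = 180·0.3230·1.0000 = 58.1400

58.14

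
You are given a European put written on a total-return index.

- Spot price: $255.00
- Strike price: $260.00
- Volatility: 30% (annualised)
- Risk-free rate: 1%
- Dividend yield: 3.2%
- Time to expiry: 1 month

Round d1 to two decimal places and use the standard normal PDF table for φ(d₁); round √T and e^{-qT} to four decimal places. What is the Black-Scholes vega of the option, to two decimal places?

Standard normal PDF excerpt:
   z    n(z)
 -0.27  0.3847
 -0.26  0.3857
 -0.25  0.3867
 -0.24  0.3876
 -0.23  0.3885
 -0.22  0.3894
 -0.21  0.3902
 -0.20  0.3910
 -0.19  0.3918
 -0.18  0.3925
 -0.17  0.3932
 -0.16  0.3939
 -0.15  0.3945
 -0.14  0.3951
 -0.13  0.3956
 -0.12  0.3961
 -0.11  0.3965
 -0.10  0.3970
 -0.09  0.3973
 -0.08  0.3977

σ√T = 0.3 × 0.2887 = 0.0866
d₁ = [ln(255/260) + (0.01 − 0.032 + 0.3²/2)·0.08333] / 0.0866 = [-0.0194 + 0.0019] / 0.0866 = -0.2021 which rounds to -0.20
√T = √0.08333 = 0.2887
φ(d₁) = φ(-0.20) = 0.3910
e^(−qT) = e^(−0.032·0.08333) = 0.9973
vega = S·e^(−qT)·φ(d₁)·√T = 255·0.9973·0.3910·0.2887 = 28.7071
(The call has the same vega.)

28.71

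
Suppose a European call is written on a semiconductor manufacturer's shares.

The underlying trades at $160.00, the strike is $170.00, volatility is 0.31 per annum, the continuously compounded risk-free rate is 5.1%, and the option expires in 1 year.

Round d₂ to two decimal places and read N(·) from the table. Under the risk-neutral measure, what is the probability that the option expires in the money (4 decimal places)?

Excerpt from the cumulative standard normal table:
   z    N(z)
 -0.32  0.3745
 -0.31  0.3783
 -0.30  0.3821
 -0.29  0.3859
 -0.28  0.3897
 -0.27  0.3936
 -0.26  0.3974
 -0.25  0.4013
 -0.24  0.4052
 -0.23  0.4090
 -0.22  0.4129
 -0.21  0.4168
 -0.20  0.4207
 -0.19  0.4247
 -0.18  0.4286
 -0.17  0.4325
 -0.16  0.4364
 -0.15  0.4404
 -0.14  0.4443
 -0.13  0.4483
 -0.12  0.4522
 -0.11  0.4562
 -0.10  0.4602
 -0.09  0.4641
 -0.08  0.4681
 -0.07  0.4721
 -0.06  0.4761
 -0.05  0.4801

0.4247

σ√T = 0.31·√1 = 0.3100
d₁ = [ln(160/170) + (0.051 + ½·0.31²)·1] / (σ√T) = (-0.0606 + 0.0990) / 0.3100 = 0.1240 ≈ 0.12
d₂ = 0.1240 − 0.3100 = -0.1860 ≈ -0.19
Risk-neutral Pr[S_T > K] = N(d₂) = N(-0.19) = 0.4247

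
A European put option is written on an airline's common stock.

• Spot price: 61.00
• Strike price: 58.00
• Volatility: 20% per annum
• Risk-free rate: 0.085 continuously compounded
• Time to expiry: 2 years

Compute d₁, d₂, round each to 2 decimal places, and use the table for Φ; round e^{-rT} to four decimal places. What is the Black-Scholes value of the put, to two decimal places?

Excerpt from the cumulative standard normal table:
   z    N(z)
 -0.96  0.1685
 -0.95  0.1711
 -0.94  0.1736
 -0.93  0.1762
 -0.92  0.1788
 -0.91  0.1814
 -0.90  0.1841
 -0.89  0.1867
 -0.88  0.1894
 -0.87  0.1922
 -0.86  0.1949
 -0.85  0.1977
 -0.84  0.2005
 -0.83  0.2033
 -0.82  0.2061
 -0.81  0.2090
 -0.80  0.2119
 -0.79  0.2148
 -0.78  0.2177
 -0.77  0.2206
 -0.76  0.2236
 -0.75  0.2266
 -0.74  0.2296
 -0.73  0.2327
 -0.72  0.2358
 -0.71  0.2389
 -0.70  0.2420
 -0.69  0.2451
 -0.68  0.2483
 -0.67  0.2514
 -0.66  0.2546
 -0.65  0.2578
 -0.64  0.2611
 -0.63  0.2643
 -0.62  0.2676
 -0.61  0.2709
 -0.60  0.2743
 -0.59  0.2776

σ√T = 0.2 × 1.4142 = 0.2828
ln(S/K) + (r + σ²/2)T = ln(61/58) + (0.085 + 0.2²/2)·2 = 0.0504 + 0.2100 = 0.2604
d₁ = 0.2604 / 0.2828 = 0.9208 which rounds to 0.92
d₂ = d₁ − σ√T = 0.9208 − 0.2828 = 0.6379 which rounds to 0.64
e^(−rT) = e^(−0.085·2) = 0.8437
N(−d₂) = N(-0.64) = 0.2611;  N(−d₁) = N(-0.92) = 0.1788
P = 58·0.8437·0.2611 − 61·0.1788 = 12.7768 − 10.9068 = 1.8700

1.87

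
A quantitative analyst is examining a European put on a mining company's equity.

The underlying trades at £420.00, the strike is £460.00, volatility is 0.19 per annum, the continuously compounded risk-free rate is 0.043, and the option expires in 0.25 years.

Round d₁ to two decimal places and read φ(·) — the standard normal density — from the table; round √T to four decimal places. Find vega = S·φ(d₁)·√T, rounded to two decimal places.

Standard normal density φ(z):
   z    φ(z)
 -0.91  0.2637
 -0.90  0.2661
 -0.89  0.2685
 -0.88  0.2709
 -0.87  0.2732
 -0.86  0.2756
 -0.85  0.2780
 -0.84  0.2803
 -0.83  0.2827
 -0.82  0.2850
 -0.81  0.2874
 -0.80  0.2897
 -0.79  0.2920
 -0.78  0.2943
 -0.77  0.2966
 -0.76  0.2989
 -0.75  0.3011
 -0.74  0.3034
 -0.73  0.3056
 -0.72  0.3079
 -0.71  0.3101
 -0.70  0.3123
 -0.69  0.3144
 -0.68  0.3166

60.84

σ√T = 0.19·√0.25 = 0.0950
d₁ = [ln(420/460) + (0.043 + ½·0.19²)·0.25] / (σ√T) = (-0.0910 + 0.0153) / 0.0950 = -0.7969 → -0.80
√T = √0.25 = 0.5000
φ(d₁) = φ(-0.80) = 0.2897
vega = S·φ(d₁)·√T = 420·0.2897·0.5000 = 60.8370
(The call has the same vega.)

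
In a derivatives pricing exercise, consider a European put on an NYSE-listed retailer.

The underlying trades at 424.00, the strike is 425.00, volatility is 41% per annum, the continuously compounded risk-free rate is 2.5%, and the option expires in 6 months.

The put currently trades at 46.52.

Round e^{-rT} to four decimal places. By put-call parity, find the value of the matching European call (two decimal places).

50.79

e^(−rT) = e^(−0.025·0.5) = 0.9876
Put-call parity: C − P = S − K·e^(−rT) = 424 − 425·0.9876 = 424 − 419.7300 = 4.2700
C = P + (C − P) = 46.52 + (4.2700) = 50.7900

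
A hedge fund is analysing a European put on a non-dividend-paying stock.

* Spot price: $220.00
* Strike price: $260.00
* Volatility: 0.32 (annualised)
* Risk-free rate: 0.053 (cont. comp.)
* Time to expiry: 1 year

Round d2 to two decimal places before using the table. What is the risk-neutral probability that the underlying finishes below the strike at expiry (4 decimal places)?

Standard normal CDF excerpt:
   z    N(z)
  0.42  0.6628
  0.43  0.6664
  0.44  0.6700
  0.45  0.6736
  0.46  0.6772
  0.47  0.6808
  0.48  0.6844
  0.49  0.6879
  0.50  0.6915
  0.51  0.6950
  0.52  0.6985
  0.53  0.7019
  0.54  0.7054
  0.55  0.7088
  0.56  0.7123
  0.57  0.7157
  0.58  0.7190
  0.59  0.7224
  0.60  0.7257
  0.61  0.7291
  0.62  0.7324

0.6985

T = 1;  σ√T = 0.3200
d₁ = [ln(220/260) + (0.053 + 0.32²/2)·1] / 0.3200 = [-0.1671 + 0.1042] / 0.3200 = -0.1964 → -0.20
d₂ = d₁ − σ√T = -0.1964 − 0.3200 = -0.5164 → -0.52
Pr(exercise) under Q = N(−d₂) = N(0.52) = 0.6985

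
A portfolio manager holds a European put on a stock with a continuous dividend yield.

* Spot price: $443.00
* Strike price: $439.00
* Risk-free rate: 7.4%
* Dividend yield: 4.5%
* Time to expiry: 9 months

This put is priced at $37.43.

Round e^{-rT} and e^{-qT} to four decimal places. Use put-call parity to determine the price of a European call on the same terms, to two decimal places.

exp(−qT) = exp(−0.045·0.75) = 0.9668;  exp(−rT) = exp(−0.074·0.75) = 0.9460
Put-call parity: C − P = S·e^(−qT) − K·e^(−rT) = 443·0.9668 − 439·0.9460 = 428.2924 − 415.2940 = 12.9984
C = P + (C − P) = 37.43 + (12.9984) = 50.4284

$50.43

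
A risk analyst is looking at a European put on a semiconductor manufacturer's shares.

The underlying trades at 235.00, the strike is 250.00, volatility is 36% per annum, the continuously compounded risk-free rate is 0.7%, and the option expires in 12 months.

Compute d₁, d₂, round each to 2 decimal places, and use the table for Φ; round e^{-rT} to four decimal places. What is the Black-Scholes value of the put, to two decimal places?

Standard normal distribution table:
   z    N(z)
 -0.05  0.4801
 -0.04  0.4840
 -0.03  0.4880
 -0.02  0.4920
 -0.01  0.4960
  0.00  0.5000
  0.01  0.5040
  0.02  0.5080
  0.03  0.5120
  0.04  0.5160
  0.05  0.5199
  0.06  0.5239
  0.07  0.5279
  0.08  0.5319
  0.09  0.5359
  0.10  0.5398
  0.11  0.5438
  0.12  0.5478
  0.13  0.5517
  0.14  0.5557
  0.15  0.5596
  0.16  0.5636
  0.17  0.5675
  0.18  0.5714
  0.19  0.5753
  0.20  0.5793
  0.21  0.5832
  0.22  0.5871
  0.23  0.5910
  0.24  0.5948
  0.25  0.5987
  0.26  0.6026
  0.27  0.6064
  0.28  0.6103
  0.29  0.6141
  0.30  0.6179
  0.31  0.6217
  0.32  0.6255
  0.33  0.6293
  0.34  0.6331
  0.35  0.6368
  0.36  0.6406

41.54

σ√T = 0.36 × 1.0000 = 0.3600
d₁ = [ln(235/250) + (0.007 + ½·0.36²)·1] / (σ√T) = (-0.0619 + 0.0718) / 0.3600 = 0.0276 → 0.03
d₂ = 0.0276 − 0.3600 = -0.3324 → -0.33
exp(−rT) = exp(−0.007·1) = 0.9930
N(−d₂) = N(0.33) = 0.6293;  N(−d₁) = N(-0.03) = 0.4880
P = 250·0.9930·0.6293 − 235·0.4880 = 156.2237 − 114.6800 = 41.5437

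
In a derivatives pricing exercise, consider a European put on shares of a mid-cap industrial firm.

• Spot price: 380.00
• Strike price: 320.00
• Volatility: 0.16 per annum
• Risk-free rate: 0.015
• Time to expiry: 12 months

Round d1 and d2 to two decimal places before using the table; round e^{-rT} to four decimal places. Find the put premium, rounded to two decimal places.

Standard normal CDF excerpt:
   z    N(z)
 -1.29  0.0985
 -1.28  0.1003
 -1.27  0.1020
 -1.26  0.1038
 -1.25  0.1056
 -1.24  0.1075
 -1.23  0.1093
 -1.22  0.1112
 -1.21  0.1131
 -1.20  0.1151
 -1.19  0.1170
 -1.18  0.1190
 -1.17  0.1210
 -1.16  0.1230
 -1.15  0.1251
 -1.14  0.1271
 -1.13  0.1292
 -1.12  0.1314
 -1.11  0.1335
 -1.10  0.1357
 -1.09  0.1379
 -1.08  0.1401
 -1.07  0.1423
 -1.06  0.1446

3.34

σ√T = 0.16·√1 = 0.1600
d₁ = [ln(380/320) + (0.015 + 0.16²/2)·1] / 0.1600 = [0.1719 + 0.0278] / 0.1600 = 1.2478 ≈ 1.25
d₂ = d₁ − σ√T = 1.2478 − 0.1600 = 1.0878 ≈ 1.09
exp(−rT) = exp(−0.015·1) = 0.9851
P = 320·0.9851·N(-1.09) − 380·N(-1.25) = 320·0.9851·0.1379 − 380·0.1056 = 43.4705 − 40.1280 = 3.3425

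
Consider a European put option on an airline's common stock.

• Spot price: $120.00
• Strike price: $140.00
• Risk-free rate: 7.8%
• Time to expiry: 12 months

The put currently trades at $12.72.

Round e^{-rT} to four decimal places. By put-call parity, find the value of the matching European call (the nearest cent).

e^(−rT) = e^(−0.078·1) = 0.9250
Put-call parity: C − P = S − K·e^(−rT) = 120 − 140·0.9250 = 120 − 129.5000 = -9.5000
C = P + (C − P) = 12.72 + (-9.5000) = 3.2200

$3.22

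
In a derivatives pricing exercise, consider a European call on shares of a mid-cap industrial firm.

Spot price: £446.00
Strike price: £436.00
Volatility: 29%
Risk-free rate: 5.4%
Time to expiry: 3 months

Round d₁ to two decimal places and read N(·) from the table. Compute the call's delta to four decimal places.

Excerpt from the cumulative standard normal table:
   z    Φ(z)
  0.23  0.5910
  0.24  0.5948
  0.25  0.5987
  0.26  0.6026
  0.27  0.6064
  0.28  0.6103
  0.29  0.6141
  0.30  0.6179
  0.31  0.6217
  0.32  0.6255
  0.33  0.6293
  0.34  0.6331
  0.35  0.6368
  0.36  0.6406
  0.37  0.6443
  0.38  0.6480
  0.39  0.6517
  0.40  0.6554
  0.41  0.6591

σ√T = 0.29·√0.25 = 0.1450
d₁ = [ln(446/436) + (0.054 + ½·0.29²)·0.25] / (σ√T) = (0.0227 + 0.0240) / 0.1450 = 0.3220 ⇒ 0.32
N(d₁) = N(0.32) = 0.6255
Δ_call = N(d₁) = 0.6255

0.6255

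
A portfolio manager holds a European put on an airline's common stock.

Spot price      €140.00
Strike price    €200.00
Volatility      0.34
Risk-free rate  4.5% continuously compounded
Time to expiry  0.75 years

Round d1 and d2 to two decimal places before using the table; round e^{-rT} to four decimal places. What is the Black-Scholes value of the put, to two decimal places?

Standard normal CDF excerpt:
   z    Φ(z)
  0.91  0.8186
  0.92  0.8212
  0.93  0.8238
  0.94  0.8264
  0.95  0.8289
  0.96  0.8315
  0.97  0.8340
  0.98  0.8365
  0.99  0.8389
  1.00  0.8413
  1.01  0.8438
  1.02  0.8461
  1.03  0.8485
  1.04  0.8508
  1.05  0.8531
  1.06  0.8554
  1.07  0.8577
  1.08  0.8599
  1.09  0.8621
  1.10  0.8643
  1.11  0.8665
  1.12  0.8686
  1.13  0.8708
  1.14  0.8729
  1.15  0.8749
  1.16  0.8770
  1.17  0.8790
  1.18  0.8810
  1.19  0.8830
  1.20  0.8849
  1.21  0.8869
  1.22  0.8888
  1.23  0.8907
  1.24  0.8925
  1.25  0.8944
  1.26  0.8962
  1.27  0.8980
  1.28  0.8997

σ√T = 0.34·√0.75 = 0.2944
ln(S/K) + (r + σ²/2)T = ln(140/200) + (0.045 + 0.34²/2)·0.75 = -0.3567 + 0.0771 = -0.2796
d₁ = -0.2796 / 0.2944 = -0.9495 → -0.95
d₂ = d₁ − σ√T = -0.9495 − 0.2944 = -1.2439 → -1.24
e^(−rT) = e^(−0.045·0.75) = 0.9668
N(−d₂) = N(1.24) = 0.8925;  N(−d₁) = N(0.95) = 0.8289
P = 200·0.9668·0.8925 − 140·0.8289 = 172.5738 − 116.0460 = 56.5278

€56.53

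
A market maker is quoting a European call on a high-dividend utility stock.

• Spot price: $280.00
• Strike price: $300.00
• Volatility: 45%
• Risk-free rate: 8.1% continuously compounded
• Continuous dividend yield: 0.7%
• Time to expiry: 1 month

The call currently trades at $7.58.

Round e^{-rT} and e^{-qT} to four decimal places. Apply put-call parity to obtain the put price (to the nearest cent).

$25.74

e^(−qT) = e^(−0.007·0.08333) = 0.9994;  e^(−rT) = e^(−0.081·0.08333) = 0.9933
Put-call parity: C − P = S·e^(−qT) − K·e^(−rT) = 280·0.9994 − 300·0.9933 = 279.8320 − 297.9900 = -18.1580
P = C − (C − P) = 7.58 − (-18.1580) = 25.7380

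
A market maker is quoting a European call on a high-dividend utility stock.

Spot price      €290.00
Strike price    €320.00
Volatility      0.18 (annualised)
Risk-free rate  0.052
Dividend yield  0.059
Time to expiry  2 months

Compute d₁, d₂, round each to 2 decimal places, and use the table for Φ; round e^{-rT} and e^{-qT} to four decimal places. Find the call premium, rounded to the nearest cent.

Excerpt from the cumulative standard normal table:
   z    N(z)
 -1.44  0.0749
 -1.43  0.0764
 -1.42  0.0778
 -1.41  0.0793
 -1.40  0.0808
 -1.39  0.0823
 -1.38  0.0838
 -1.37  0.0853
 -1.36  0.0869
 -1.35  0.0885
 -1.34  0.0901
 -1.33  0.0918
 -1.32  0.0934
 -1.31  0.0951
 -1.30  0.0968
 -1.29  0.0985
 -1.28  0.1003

€0.71

T = 0.1667;  σ√T = 0.0735
d₁ = [ln(290/320) + (0.052 − 0.059 + 0.18²/2)·0.1667] / 0.0735 = [-0.0984 + 0.0015] / 0.0735 = -1.3187 ⇒ -1.32
d₂ = d₁ − σ√T = -1.3187 − 0.0735 = -1.3922 ⇒ -1.39
exp(−qT) = exp(−0.059·0.1667) = 0.9902;  exp(−rT) = exp(−0.052·0.1667) = 0.9914
N(d₁) = N(-1.32) = 0.0934;  N(d₂) = N(-1.39) = 0.0823
C = 290·0.9902·0.0934 − 320·0.9914·0.0823 = 26.8206 − 26.1095 = 0.7110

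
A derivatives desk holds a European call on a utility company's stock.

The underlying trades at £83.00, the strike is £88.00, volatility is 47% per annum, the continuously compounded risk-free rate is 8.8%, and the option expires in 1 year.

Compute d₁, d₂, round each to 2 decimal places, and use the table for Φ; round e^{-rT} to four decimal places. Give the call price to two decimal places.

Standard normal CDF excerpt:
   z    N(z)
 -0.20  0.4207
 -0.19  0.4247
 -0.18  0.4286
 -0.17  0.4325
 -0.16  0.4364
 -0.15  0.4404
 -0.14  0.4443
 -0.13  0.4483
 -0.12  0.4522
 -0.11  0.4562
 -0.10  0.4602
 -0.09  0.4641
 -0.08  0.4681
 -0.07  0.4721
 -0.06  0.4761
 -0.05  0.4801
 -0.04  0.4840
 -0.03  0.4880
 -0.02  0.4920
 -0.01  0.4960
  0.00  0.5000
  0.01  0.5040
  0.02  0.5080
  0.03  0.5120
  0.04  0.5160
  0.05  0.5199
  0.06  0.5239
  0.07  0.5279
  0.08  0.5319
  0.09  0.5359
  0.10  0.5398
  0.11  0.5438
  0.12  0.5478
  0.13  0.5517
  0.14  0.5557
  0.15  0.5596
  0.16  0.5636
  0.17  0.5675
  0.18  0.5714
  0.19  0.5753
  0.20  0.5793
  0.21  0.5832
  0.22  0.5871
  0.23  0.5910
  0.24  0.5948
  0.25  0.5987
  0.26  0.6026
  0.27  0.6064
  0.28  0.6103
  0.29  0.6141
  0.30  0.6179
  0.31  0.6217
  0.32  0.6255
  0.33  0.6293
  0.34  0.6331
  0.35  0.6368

£16.43

σ√T = 0.47 × 1.0000 = 0.4700
d₁ = [ln(83/88) + (0.088 + ½·0.47²)·1] / (σ√T) = (-0.0585 + 0.1984) / 0.4700 = 0.2978 which rounds to 0.30
d₂ = 0.2978 − 0.4700 = -0.1722 which rounds to -0.17
exp(−rT) = exp(−0.088·1) = 0.9158
C = 83·N(0.30) − 88·0.9158·N(-0.17) = 83·0.6179 − 88·0.9158·0.4325 = 51.2857 − 34.8553 = 16.4304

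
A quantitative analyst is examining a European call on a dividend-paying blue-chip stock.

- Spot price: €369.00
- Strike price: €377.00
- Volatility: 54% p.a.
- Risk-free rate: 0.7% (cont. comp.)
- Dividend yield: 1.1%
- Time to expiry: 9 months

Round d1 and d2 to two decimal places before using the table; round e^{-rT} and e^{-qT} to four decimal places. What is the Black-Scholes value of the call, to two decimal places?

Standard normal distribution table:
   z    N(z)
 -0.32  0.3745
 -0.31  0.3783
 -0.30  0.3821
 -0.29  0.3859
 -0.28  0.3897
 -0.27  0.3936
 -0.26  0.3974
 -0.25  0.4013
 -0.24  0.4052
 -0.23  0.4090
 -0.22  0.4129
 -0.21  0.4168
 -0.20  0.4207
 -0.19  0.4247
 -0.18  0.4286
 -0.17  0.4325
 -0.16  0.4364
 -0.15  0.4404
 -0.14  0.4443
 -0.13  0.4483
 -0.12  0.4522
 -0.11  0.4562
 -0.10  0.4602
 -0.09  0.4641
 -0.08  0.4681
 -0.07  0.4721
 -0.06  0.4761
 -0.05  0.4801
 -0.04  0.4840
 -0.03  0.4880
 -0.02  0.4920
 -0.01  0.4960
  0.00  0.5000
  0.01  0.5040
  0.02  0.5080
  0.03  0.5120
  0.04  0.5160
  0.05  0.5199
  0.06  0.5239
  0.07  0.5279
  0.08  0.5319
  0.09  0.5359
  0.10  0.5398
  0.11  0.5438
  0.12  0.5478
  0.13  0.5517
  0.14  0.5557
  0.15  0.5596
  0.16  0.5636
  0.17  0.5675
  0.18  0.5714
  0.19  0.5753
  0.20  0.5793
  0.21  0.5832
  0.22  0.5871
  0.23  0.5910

T = 0.75;  σ√T = 0.4677
d₁ = [ln(369/377) + (0.007 − 0.011 + 0.54²/2)·0.75] / 0.4677 = [-0.0214 + 0.1064] / 0.4677 = 0.1815 ⇒ 0.18
d₂ = d₁ − σ√T = 0.1815 − 0.4677 = -0.2861 ⇒ -0.29
exp(−qT) = exp(−0.011·0.75) = 0.9918;  exp(−rT) = exp(−0.007·0.75) = 0.9948
N(d₁) = N(0.18) = 0.5714;  N(d₂) = N(-0.29) = 0.3859
C = 369·0.9918·0.5714 − 377·0.9948·0.3859 = 209.1177 − 144.7278 = 64.3899

€64.39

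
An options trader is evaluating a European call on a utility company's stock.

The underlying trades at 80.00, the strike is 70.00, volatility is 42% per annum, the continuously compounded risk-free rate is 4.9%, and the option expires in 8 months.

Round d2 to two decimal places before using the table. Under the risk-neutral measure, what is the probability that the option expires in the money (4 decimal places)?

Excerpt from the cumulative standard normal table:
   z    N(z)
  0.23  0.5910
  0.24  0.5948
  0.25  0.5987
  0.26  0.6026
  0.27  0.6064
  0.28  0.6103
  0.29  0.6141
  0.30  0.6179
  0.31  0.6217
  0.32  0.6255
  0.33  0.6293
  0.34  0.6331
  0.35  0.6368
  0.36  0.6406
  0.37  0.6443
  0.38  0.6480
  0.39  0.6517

T = 0.6667;  σ√T = 0.3429
d₁ = [ln(80/70) + (0.049 + 0.42²/2)·0.6667] / 0.3429 = [0.1335 + 0.0915] / 0.3429 = 0.6561 ≈ 0.66
d₂ = d₁ − σ√T = 0.6561 − 0.3429 = 0.3132 ≈ 0.31
Pr(exercise) under Q = N(d₂) = 0.6217

0.6217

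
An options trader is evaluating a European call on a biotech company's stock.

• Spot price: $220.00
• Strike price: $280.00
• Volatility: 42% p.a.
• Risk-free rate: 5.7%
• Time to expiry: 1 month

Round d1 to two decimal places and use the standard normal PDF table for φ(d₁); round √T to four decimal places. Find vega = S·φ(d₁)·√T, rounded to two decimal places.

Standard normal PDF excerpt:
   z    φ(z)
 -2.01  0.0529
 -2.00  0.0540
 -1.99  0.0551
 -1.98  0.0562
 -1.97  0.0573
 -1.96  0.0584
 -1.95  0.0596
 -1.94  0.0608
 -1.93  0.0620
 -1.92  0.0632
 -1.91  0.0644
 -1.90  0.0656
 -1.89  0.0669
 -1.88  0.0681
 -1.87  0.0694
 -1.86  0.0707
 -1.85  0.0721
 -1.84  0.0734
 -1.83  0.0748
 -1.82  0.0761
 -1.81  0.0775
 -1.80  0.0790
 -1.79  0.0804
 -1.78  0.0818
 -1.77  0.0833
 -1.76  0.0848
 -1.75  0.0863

T = 0.08333;  σ√T = 0.1212
d₁ = [ln(220/280) + (0.057 + ½·0.42²)·0.08333] / (σ√T) = (-0.2412 + 0.0121) / 0.1212 = -1.8893 which rounds to -1.89
√T = √0.08333 = 0.2887
φ(d₁) = φ(-1.89) = 0.0669
vega = S·φ(d₁)·√T = 220·0.0669·0.2887 = 4.2491

4.25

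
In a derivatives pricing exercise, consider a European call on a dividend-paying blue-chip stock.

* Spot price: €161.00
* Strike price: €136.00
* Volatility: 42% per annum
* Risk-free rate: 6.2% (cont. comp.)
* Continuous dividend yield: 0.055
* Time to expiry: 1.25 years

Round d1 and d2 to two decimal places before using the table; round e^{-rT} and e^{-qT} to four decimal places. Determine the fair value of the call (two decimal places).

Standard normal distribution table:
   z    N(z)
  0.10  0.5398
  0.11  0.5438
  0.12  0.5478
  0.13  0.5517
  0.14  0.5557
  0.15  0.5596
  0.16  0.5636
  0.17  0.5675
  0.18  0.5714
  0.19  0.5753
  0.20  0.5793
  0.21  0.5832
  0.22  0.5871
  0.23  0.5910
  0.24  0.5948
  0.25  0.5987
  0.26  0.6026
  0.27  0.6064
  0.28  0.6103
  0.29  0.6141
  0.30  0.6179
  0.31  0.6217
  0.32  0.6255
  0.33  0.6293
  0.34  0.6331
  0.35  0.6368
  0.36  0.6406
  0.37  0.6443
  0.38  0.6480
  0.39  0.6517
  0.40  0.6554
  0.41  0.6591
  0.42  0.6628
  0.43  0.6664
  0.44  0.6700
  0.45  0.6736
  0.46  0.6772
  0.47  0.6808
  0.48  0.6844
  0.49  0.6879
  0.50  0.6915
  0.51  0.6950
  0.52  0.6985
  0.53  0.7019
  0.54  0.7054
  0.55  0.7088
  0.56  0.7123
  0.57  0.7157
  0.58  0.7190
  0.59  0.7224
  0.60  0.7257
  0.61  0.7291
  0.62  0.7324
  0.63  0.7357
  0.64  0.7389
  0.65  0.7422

€39.65

σ√T = 0.42 × 1.1180 = 0.4696
d₁ = [ln(161/136) + (0.062 − 0.055 + ½·0.42²)·1.25] / (σ√T) = (0.1687 + 0.1190) / 0.4696 = 0.6128 ≈ 0.61
d₂ = 0.6128 − 0.4696 = 0.1432 ≈ 0.14
exp(−qT) = exp(−0.055·1.25) = 0.9336;  exp(−rT) = exp(−0.062·1.25) = 0.9254
N(d₁) = N(0.61) = 0.7291;  N(d₂) = N(0.14) = 0.5557
C = 161·0.9336·0.7291 − 136·0.9254·0.5557 = 109.5907 − 69.9373 = 39.6534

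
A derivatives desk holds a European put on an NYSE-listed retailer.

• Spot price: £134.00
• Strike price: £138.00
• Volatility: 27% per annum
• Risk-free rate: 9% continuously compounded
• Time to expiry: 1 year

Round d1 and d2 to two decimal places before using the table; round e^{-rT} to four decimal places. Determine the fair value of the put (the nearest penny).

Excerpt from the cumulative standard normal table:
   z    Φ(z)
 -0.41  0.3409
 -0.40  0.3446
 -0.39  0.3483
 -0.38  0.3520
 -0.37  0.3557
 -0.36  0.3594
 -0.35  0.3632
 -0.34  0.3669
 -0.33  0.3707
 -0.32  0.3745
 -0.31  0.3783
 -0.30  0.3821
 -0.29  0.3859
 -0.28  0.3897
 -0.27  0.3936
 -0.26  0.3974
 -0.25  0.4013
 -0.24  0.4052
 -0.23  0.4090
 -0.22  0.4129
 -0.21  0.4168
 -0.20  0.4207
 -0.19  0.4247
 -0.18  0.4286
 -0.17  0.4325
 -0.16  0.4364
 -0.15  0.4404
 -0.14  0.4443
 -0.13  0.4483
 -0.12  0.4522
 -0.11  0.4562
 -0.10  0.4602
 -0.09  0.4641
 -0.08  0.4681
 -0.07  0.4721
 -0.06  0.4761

σ√T = 0.27 × 1.0000 = 0.2700
d₁ = [ln(134/138) + (0.09 + ½·0.27²)·1] / (σ√T) = (-0.0294 + 0.1265) / 0.2700 = 0.3594 which rounds to 0.36
d₂ = 0.3594 − 0.2700 = 0.0894 which rounds to 0.09
e^(−rT) = e^(−0.09·1) = 0.9139
P = 138·0.9139·N(-0.09) − 134·N(-0.36) = 138·0.9139·0.4641 − 134·0.3594 = 58.5315 − 48.1596 = 10.3719

£10.37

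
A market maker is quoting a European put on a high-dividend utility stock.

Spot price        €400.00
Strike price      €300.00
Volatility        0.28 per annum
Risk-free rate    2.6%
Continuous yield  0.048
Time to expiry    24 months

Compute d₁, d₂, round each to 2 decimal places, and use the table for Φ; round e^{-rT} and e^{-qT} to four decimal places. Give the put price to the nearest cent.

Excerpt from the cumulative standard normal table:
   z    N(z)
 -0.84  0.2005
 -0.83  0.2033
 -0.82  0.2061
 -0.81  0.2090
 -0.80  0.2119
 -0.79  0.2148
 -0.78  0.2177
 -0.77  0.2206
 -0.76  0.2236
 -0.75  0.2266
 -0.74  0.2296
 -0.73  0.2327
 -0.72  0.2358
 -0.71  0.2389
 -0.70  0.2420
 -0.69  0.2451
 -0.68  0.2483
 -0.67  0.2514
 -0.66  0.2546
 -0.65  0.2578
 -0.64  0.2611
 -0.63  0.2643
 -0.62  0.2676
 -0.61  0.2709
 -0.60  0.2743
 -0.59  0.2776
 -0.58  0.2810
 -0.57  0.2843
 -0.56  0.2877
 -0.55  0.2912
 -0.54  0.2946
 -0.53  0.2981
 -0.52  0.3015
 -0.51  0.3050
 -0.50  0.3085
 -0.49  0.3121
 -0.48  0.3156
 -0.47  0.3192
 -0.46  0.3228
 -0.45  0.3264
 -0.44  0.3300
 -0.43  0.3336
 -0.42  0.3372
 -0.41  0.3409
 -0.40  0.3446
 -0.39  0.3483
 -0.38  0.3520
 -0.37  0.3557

T = 2;  σ√T = 0.3960
d₁ = [ln(400/300) + (0.026 − 0.048 + ½·0.28²)·2] / (σ√T) = (0.2877 + 0.0344) / 0.3960 = 0.8134 which rounds to 0.81
d₂ = 0.8134 − 0.3960 = 0.4174 which rounds to 0.42
e^(−qT) = e^(−0.048·2) = 0.9085;  e^(−rT) = e^(−0.026·2) = 0.9493
P = 300·0.9493·N(-0.42) − 400·0.9085·N(-0.81) = 300·0.9493·0.3372 − 400·0.9085·0.2090 = 96.0312 − 75.9506 = 20.0806

€20.08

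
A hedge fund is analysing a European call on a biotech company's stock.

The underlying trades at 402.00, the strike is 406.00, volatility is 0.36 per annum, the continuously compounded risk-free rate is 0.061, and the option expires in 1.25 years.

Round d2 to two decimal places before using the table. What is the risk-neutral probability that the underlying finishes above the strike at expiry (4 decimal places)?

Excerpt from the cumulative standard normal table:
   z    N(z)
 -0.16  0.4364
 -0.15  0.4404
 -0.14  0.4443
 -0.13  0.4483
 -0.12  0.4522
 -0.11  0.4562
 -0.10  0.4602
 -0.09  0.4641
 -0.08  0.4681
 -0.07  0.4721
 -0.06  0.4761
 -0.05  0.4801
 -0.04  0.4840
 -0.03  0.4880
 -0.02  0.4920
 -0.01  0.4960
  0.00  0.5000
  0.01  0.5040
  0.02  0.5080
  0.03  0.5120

σ√T = 0.36·√1.25 = 0.4025
d₁ = [ln(402/406) + (0.061 + ½·0.36²)·1.25] / (σ√T) = (-0.0099 + 0.1573) / 0.4025 = 0.3661 → 0.37
d₂ = 0.3661 − 0.4025 = -0.0364 → -0.04
Risk-neutral Pr[S_T > K] = N(d₂) = N(-0.04) = 0.4840

0.4840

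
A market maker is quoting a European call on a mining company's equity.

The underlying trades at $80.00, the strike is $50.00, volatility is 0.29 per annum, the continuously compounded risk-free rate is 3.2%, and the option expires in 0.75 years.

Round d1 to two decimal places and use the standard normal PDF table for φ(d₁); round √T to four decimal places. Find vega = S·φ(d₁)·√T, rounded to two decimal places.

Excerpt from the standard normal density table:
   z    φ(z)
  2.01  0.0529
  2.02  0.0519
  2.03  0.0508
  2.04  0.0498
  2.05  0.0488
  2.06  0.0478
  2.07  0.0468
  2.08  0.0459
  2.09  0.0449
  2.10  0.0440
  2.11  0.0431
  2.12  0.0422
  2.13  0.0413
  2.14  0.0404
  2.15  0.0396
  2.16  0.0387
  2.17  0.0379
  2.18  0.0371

σ√T = 0.29·√0.75 = 0.2511
d₁ = [ln(80/50) + (0.032 + 0.29²/2)·0.75] / 0.2511 = [0.4700 + 0.0555] / 0.2511 = 2.0926 ≈ 2.09
√T = √0.75 = 0.8660
φ(d₁) = φ(2.09) = 0.0449
vega = S·φ(d₁)·√T = 80·0.0449·0.8660 = 3.1107

3.11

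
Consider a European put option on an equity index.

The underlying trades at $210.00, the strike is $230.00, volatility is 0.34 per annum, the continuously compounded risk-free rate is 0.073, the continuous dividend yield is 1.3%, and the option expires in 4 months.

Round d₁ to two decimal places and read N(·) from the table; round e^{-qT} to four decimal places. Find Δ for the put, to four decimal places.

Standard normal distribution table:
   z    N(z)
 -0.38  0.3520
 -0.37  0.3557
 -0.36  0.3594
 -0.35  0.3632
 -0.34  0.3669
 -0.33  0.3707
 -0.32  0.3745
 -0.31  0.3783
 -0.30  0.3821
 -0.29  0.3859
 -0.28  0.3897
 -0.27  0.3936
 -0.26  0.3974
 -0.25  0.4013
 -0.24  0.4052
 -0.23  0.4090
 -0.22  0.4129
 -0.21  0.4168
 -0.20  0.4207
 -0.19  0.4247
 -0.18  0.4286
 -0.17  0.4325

T = 0.3333;  σ√T = 0.1963
d₁ = [ln(210/230) + (0.073 − 0.013 + ½·0.34²)·0.3333] / (σ√T) = (-0.0910 + 0.0393) / 0.1963 = -0.2634 ⇒ -0.26
N(d₁) = N(-0.26) = 0.3974
Δ_put = e^(−qT)·(N(d₁) − 1) = 0.9957·(0.3974 − 1) = -0.6000

-0.6000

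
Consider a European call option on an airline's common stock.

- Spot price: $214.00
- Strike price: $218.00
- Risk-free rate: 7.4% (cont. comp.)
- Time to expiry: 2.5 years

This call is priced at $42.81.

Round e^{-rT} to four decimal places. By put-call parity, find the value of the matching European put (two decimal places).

$9.99

e^(−rT) = e^(−0.074·2.5) = 0.8311
Put-call parity: C − P = S − K·e^(−rT) = 214 − 218·0.8311 = 214 − 181.1798 = 32.8202
P = C − (C − P) = 42.81 − (32.8202) = 9.9898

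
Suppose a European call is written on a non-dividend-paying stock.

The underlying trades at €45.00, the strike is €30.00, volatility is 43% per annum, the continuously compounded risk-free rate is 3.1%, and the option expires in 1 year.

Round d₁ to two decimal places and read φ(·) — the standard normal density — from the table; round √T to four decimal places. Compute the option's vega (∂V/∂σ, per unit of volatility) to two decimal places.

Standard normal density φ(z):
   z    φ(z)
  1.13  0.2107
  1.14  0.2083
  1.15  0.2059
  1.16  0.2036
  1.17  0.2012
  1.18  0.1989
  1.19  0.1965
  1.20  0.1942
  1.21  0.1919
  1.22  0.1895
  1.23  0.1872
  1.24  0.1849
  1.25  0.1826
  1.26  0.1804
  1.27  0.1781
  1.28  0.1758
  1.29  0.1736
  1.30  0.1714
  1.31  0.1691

8.42

T = 1;  σ√T = 0.4300
ln(S/K) + (r + σ²/2)T = ln(45/30) + (0.031 + 0.43²/2)·1 = 0.4055 + 0.1234 = 0.5289
d₁ = 0.5289 / 0.4300 = 1.2300 ≈ 1.23
√T = √1 = 1.0000
φ(d₁) = φ(1.23) = 0.1872
vega = S·φ(d₁)·√T = 45·0.1872·1.0000 = 8.4240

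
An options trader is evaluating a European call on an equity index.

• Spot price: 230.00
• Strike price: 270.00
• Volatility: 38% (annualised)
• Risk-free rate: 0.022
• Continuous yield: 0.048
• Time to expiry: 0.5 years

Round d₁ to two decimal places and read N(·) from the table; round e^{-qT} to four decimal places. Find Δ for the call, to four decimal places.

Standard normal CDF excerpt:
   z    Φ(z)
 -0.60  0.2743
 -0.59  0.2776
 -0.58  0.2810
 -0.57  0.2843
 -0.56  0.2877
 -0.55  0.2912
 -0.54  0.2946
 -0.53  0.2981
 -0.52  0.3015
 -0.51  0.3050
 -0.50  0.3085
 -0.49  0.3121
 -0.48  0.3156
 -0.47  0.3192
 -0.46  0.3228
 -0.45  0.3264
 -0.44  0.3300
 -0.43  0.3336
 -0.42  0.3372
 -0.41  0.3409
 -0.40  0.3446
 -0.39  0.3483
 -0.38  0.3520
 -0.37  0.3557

σ√T = 0.38 × 0.7071 = 0.2687
d₁ = [ln(230/270) + (0.022 − 0.048 + 0.38²/2)·0.5] / 0.2687 = [-0.1603 + 0.0231] / 0.2687 = -0.5108 ≈ -0.51
N(d₁) = N(-0.51) = 0.3050
Δ_call = e^(−qT)·N(d₁) = 0.9763·0.3050 = 0.2978

0.2978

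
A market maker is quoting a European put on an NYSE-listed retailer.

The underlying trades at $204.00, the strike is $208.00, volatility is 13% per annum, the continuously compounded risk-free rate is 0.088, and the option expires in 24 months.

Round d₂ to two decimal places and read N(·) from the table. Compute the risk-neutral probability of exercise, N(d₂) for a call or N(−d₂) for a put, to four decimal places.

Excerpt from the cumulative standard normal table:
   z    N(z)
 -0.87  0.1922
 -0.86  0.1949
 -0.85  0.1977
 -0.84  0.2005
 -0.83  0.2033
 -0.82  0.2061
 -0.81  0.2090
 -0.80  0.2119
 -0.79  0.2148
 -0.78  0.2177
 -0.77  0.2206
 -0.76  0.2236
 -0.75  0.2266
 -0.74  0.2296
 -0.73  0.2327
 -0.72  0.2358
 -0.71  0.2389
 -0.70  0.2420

T = 2;  σ√T = 0.1838
d₁ = [ln(204/208) + (0.088 + 0.13²/2)·2] / 0.1838 = [-0.0194 + 0.1929] / 0.1838 = 0.9436 → 0.94
d₂ = d₁ − σ√T = 0.9436 − 0.1838 = 0.7598 → 0.76
Risk-neutral Pr[S_T < K] = N(−d₂) = N(-0.76) = 0.2236

0.2236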